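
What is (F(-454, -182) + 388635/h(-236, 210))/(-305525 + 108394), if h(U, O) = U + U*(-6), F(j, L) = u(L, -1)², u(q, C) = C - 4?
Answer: -83627/46522916 ≈ -0.0017975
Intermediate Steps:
u(q, C) = -4 + C
F(j, L) = 25 (F(j, L) = (-4 - 1)² = (-5)² = 25)
h(U, O) = -5*U (h(U, O) = U - 6*U = -5*U)
(F(-454, -182) + 388635/h(-236, 210))/(-305525 + 108394) = (25 + 388635/((-5*(-236))))/(-305525 + 108394) = (25 + 388635/1180)/(-197131) = (25 + 388635*(1/1180))*(-1/197131) = (25 + 77727/236)*(-1/197131) = (83627/236)*(-1/197131) = -83627/46522916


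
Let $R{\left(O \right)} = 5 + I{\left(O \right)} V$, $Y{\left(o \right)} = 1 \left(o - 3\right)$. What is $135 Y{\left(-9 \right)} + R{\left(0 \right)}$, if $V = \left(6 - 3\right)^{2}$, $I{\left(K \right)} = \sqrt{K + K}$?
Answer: $-1615$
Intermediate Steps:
$I{\left(K \right)} = \sqrt{2} \sqrt{K}$ ($I{\left(K \right)} = \sqrt{2 K} = \sqrt{2} \sqrt{K}$)
$Y{\left(o \right)} = -3 + o$ ($Y{\left(o \right)} = 1 \left(-3 + o\right) = -3 + o$)
$V = 9$ ($V = 3^{2} = 9$)
$R{\left(O \right)} = 5 + 9 \sqrt{2} \sqrt{O}$ ($R{\left(O \right)} = 5 + \sqrt{2} \sqrt{O} 9 = 5 + 9 \sqrt{2} \sqrt{O}$)
$135 Y{\left(-9 \right)} + R{\left(0 \right)} = 135 \left(-3 - 9\right) + \left(5 + 9 \sqrt{2} \sqrt{0}\right) = 135 \left(-12\right) + \left(5 + 9 \sqrt{2} \cdot 0\right) = -1620 + \left(5 + 0\right) = -1620 + 5 = -1615$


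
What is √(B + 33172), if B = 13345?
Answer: √46517 ≈ 215.68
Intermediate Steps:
√(B + 33172) = √(13345 + 33172) = √46517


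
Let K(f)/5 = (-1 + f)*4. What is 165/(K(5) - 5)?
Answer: 11/5 ≈ 2.2000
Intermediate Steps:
K(f) = -20 + 20*f (K(f) = 5*((-1 + f)*4) = 5*(-4 + 4*f) = -20 + 20*f)
165/(K(5) - 5) = 165/((-20 + 20*5) - 5) = 165/((-20 + 100) - 5) = 165/(80 - 5) = 165/75 = (1/75)*165 = 11/5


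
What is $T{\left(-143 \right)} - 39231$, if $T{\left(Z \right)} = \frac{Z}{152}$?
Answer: $- \frac{5963255}{152} \approx -39232.0$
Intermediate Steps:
$T{\left(Z \right)} = \frac{Z}{152}$ ($T{\left(Z \right)} = Z \frac{1}{152} = \frac{Z}{152}$)
$T{\left(-143 \right)} - 39231 = \frac{1}{152} \left(-143\right) - 39231 = - \frac{143}{152} - 39231 = - \frac{5963255}{152}$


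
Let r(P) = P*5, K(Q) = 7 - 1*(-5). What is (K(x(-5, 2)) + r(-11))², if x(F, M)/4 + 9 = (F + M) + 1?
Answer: 1849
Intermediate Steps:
x(F, M) = -32 + 4*F + 4*M (x(F, M) = -36 + 4*((F + M) + 1) = -36 + 4*(1 + F + M) = -36 + (4 + 4*F + 4*M) = -32 + 4*F + 4*M)
K(Q) = 12 (K(Q) = 7 + 5 = 12)
r(P) = 5*P
(K(x(-5, 2)) + r(-11))² = (12 + 5*(-11))² = (12 - 55)² = (-43)² = 1849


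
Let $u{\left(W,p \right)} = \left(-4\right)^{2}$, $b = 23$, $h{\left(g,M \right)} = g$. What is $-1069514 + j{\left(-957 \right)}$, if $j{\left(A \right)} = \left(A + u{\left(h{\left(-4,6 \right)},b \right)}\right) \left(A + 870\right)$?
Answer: $-987647$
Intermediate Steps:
$u{\left(W,p \right)} = 16$
$j{\left(A \right)} = \left(16 + A\right) \left(870 + A\right)$ ($j{\left(A \right)} = \left(A + 16\right) \left(A + 870\right) = \left(16 + A\right) \left(870 + A\right)$)
$-1069514 + j{\left(-957 \right)} = -1069514 + \left(13920 + \left(-957\right)^{2} + 886 \left(-957\right)\right) = -1069514 + \left(13920 + 915849 - 847902\right) = -1069514 + 81867 = -987647$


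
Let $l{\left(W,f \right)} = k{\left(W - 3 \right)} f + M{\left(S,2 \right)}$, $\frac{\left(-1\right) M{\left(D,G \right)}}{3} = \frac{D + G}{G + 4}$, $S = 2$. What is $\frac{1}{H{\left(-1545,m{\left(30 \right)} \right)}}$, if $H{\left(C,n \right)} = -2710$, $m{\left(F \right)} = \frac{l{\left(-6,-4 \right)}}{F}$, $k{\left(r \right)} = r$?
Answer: $- \frac{1}{2710} \approx -0.000369$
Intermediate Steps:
$M{\left(D,G \right)} = - \frac{3 \left(D + G\right)}{4 + G}$ ($M{\left(D,G \right)} = - 3 \frac{D + G}{G + 4} = - 3 \frac{D + G}{4 + G} = - \frac{3 \left(D + G\right)}{4 + G}$)
$l{\left(W,f \right)} = -2 + f \left(-3 + W\right)$ ($l{\left(W,f \right)} = \left(W - 3\right) f + \frac{3 \left(\left(-1\right) 2 - 2\right)}{4 + 2} = \left(-3 + W\right) f + \frac{3 \left(-2 - 2\right)}{6} = f \left(-3 + W\right) + 3 \cdot \frac{1}{6} \left(-4\right) = f \left(-3 + W\right) - 2 = -2 + f \left(-3 + W\right)$)
$m{\left(F \right)} = \frac{34}{F}$ ($m{\left(F \right)} = \frac{-2 - 4 \left(-3 - 6\right)}{F} = \frac{-2 - -36}{F} = \frac{-2 + 36}{F} = \frac{34}{F}$)
$\frac{1}{H{\left(-1545,m{\left(30 \right)} \right)}} = \frac{1}{-2710} = - \frac{1}{2710}$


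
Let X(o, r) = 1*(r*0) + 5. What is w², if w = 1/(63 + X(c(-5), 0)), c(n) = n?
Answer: 1/4624 ≈ 0.00021626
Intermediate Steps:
X(o, r) = 5 (X(o, r) = 1*0 + 5 = 0 + 5 = 5)
w = 1/68 (w = 1/(63 + 5) = 1/68 ≈ 0.014706)
w² = (1/68)² = 1/4624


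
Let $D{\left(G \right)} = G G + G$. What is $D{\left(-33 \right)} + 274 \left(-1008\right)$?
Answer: $-275136$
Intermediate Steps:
$D{\left(G \right)} = G + G^{2}$ ($D{\left(G \right)} = G^{2} + G = G + G^{2}$)
$D{\left(-33 \right)} + 274 \left(-1008\right) = - 33 \left(1 - 33\right) + 274 \left(-1008\right) = \left(-33\right) \left(-32\right) - 276192 = 1056 - 276192 = -275136$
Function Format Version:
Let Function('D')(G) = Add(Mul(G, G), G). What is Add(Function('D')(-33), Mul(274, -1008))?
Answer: -275136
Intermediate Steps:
Function('D')(G) = Add(G, Pow(G, 2)) (Function('D')(G) = Add(Pow(G, 2), G) = Add(G, Pow(G, 2)))
Add(Function('D')(-33), Mul(274, -1008)) = Add(Mul(-33, Add(1, -33)), Mul(274, -1008)) = Add(Mul(-33, -32), -276192) = Add(1056, -276192) = -275136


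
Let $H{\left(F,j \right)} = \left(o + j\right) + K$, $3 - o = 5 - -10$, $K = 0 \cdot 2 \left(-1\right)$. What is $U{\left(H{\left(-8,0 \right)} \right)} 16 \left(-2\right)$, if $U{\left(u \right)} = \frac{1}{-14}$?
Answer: $\frac{16}{7} \approx 2.2857$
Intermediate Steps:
$K = 0$ ($K = 0 \left(-1\right) = 0$)
$o = -12$ ($o = 3 - \left(5 - -10\right) = 3 - \left(5 + 10\right) = 3 - 15 = -12$)
$H{\left(F,j \right)} = -12 + j$ ($H{\left(F,j \right)} = \left(-12 + j\right) + 0 = -12 + j$)
$U{\left(u \right)} = - \frac{1}{14}$
$U{\left(H{\left(-8,0 \right)} \right)} 16 \left(-2\right) = - \frac{16 \left(-2\right)}{14} = \left(- \frac{1}{14}\right) \left(-32\right) = \frac{16}{7}$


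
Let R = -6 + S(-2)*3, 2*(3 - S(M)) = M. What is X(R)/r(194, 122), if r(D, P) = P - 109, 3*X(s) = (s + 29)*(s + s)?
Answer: 140/13 ≈ 10.769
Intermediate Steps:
S(M) = 3 - M/2
R = 6 (R = -6 + (3 - 1/2*(-2))*3 = -6 + (3 + 1)*3 = -6 + 4*3 = -6 + 12 = 6)
X(s) = 2*s*(29 + s)/3 (X(s) = ((s + 29)*(s + s))/3 = ((29 + s)*(2*s))/3 = (2*s*(29 + s))/3 = 2*s*(29 + s)/3)
r(D, P) = -109 + P
X(R)/r(194, 122) = ((2/3)*6*(29 + 6))/(-109 + 122) = ((2/3)*6*35)/13 = 140*(1/13) = 140/13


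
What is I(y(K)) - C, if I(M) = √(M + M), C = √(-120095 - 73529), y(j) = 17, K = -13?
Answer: √34 - 2*I*√48406 ≈ 5.831 - 440.03*I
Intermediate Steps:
C = 2*I*√48406 (C = √(-193624) = 2*I*√48406 ≈ 440.03*I)
I(M) = √2*√M (I(M) = √(2*M) = √2*√M)
I(y(K)) - C = √2*√17 - 2*I*√48406 = √34 - 2*I*√48406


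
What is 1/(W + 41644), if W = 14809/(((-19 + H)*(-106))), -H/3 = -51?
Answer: 14204/591496567 ≈ 2.4014e-5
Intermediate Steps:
H = 153 (H = -3*(-51) = 153)
W = -14809/14204 (W = 14809/(((-19 + 153)*(-106))) = 14809/((134*(-106))) = 14809/(-14204) = 14809*(-1/14204) = -14809/14204 ≈ -1.0426)
1/(W + 41644) = 1/(-14809/14204 + 41644) = 1/(591496567/14204) = 14204/591496567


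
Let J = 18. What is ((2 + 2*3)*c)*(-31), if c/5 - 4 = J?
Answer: -27280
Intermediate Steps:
c = 110 (c = 20 + 5*18 = 20 + 90 = 110)
((2 + 2*3)*c)*(-31) = ((2 + 2*3)*110)*(-31) = ((2 + 6)*110)*(-31) = (8*110)*(-31) = 880*(-31) = -27280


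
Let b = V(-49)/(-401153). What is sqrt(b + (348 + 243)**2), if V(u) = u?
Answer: sqrt(56207601151361426)/401153 ≈ 591.00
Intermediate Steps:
b = 49/401153 (b = -49/(-401153) = -49*(-1/401153) = 49/401153 ≈ 0.00012215)
sqrt(b + (348 + 243)**2) = sqrt(49/401153 + (348 + 243)**2) = sqrt(49/401153 + 591**2) = sqrt(49/401153 + 349281) = sqrt(140115121042/401153) = sqrt(56207601151361426)/401153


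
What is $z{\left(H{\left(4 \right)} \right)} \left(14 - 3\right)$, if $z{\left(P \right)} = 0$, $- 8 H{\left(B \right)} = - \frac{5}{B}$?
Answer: $0$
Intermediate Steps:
$H{\left(B \right)} = \frac{5}{8 B}$ ($H{\left(B \right)} = - \frac{\left(-5\right) \frac{1}{B}}{8} = \frac{5}{8 B}$)
$z{\left(H{\left(4 \right)} \right)} \left(14 - 3\right) = 0 \left(14 - 3\right) = 0 \cdot 11 = 0$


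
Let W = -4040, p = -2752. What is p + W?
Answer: -6792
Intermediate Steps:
p + W = -2752 - 4040 = -6792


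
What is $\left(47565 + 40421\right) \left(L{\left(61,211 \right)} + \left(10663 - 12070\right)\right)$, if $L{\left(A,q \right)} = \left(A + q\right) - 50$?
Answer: $-104263410$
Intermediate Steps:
$L{\left(A,q \right)} = -50 + A + q$
$\left(47565 + 40421\right) \left(L{\left(61,211 \right)} + \left(10663 - 12070\right)\right) = \left(47565 + 40421\right) \left(\left(-50 + 61 + 211\right) + \left(10663 - 12070\right)\right) = 87986 \left(222 - 1407\right) = 87986 \left(-1185\right) = -104263410$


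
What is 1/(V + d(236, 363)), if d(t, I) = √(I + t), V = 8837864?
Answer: 8837864/78107840081897 - √599/78107840081897 ≈ 1.1315e-7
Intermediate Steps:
1/(V + d(236, 363)) = 1/(8837864 + √(363 + 236)) = 1/(8837864 + √599)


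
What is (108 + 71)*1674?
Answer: 299646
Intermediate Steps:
(108 + 71)*1674 = 179*1674 = 299646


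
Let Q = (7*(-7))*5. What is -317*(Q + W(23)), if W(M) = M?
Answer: 70374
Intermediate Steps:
Q = -245 (Q = -49*5 = -245)
-317*(Q + W(23)) = -317*(-245 + 23) = -317*(-222) = 70374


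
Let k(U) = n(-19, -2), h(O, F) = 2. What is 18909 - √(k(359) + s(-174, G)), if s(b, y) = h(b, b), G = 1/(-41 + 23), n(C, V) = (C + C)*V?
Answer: 18909 - √78 ≈ 18900.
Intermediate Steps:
n(C, V) = 2*C*V (n(C, V) = (2*C)*V = 2*C*V)
G = -1/18 (G = 1/(-18) = -1/18 ≈ -0.055556)
s(b, y) = 2
k(U) = 76 (k(U) = 2*(-19)*(-2) = 76)
18909 - √(k(359) + s(-174, G)) = 18909 - √(76 + 2) = 18909 - √78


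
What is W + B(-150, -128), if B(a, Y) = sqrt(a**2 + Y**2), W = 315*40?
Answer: 12600 + 2*sqrt(9721) ≈ 12797.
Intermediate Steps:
W = 12600
B(a, Y) = sqrt(Y**2 + a**2)
W + B(-150, -128) = 12600 + sqrt((-128)**2 + (-150)**2) = 12600 + sqrt(16384 + 22500) = 12600 + sqrt(38884) = 12600 + 2*sqrt(9721)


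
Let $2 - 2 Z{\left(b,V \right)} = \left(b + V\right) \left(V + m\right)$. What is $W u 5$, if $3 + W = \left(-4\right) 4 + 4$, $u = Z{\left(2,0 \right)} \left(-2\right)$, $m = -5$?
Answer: $900$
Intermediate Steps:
$Z{\left(b,V \right)} = 1 - \frac{\left(-5 + V\right) \left(V + b\right)}{2}$ ($Z{\left(b,V \right)} = 1 - \frac{\left(b + V\right) \left(V - 5\right)}{2} = 1 - \frac{\left(V + b\right) \left(-5 + V\right)}{2} = 1 - \frac{\left(-5 + V\right) \left(V + b\right)}{2}$)
$u = -12$ ($u = \left(1 - \frac{0^{2}}{2} + \frac{5}{2} \cdot 0 + \frac{5}{2} \cdot 2 - 0 \cdot 2\right) \left(-2\right) = \left(1 - 0 + 0 + 5 + 0\right) \left(-2\right) = \left(1 + 0 + 0 + 5 + 0\right) \left(-2\right) = 6 \left(-2\right) = -12$)
$W = -15$ ($W = -3 + \left(\left(-4\right) 4 + 4\right) = -3 + \left(-16 + 4\right) = -3 - 12 = -15$)
$W u 5 = \left(-15\right) \left(-12\right) 5 = 180 \cdot 5 = 900$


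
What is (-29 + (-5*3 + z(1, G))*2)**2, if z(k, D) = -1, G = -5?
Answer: 3721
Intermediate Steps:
(-29 + (-5*3 + z(1, G))*2)**2 = (-29 + (-5*3 - 1)*2)**2 = (-29 + (-15 - 1)*2)**2 = (-29 - 16*2)**2 = (-29 - 32)**2 = (-61)**2 = 3721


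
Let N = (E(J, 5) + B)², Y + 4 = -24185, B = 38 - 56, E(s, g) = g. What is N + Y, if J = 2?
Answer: -24020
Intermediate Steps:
B = -18
Y = -24189 (Y = -4 - 24185 = -24189)
N = 169 (N = (5 - 18)² = (-13)² = 169)
N + Y = 169 - 24189 = -24020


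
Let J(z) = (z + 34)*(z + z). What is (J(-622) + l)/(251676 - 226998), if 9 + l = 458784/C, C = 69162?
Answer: 2810550155/94821102 ≈ 29.641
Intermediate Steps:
J(z) = 2*z*(34 + z) (J(z) = (34 + z)*(2*z) = 2*z*(34 + z))
l = -27279/11527 (l = -9 + 458784/69162 = -9 + 458784*(1/69162) = -9 + 76464/11527 = -27279/11527 ≈ -2.3665)
(J(-622) + l)/(251676 - 226998) = (2*(-622)*(34 - 622) - 27279/11527)/(251676 - 226998) = (2*(-622)*(-588) - 27279/11527)/24678 = (731472 - 27279/11527)*(1/24678) = (8431650465/11527)*(1/24678) = 2810550155/94821102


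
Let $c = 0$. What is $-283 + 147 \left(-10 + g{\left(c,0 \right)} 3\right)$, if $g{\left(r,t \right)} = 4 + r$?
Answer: $11$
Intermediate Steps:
$-283 + 147 \left(-10 + g{\left(c,0 \right)} 3\right) = -283 + 147 \left(-10 + \left(4 + 0\right) 3\right) = -283 + 147 \left(-10 + 4 \cdot 3\right) = -283 + 147 \left(-10 + 12\right) = -283 + 147 \cdot 2 = -283 + 294 = 11$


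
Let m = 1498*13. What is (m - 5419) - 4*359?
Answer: 12619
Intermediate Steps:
m = 19474
(m - 5419) - 4*359 = (19474 - 5419) - 4*359 = 14055 - 1436 = 12619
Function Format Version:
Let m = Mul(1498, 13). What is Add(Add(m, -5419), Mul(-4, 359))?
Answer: 12619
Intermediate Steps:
m = 19474
Add(Add(m, -5419), Mul(-4, 359)) = Add(Add(19474, -5419), Mul(-4, 359)) = Add(14055, -1436) = 12619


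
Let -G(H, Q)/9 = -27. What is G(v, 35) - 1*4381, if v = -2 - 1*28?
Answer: -4138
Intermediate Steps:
v = -30 (v = -2 - 28 = -30)
G(H, Q) = 243 (G(H, Q) = -9*(-27) = 243)
G(v, 35) - 1*4381 = 243 - 1*4381 = 243 - 4381 = -4138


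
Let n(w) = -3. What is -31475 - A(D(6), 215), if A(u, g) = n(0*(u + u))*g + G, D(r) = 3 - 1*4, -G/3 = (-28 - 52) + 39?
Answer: -30953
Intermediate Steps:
G = 123 (G = -3*((-28 - 52) + 39) = -3*(-80 + 39) = -3*(-41) = 123)
D(r) = -1 (D(r) = 3 - 4 = -1)
A(u, g) = 123 - 3*g (A(u, g) = -3*g + 123 = 123 - 3*g)
-31475 - A(D(6), 215) = -31475 - (123 - 3*215) = -31475 - (123 - 645) = -31475 - 1*(-522) = -31475 + 522 = -30953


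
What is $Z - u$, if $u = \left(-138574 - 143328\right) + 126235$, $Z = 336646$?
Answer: $492313$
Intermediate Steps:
$u = -155667$ ($u = -281902 + 126235 = -155667$)
$Z - u = 336646 - -155667 = 336646 + 155667 = 492313$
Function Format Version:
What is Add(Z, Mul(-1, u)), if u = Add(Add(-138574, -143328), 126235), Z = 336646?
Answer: 492313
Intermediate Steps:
u = -155667 (u = Add(-281902, 126235) = -155667)
Add(Z, Mul(-1, u)) = Add(336646, Mul(-1, -155667)) = Add(336646, 155667) = 492313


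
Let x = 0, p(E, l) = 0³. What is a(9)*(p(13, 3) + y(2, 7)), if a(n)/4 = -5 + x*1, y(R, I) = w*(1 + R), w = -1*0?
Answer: 0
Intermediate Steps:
w = 0
p(E, l) = 0
y(R, I) = 0 (y(R, I) = 0*(1 + R) = 0)
a(n) = -20 (a(n) = 4*(-5 + 0*1) = 4*(-5 + 0) = 4*(-5) = -20)
a(9)*(p(13, 3) + y(2, 7)) = -20*(0 + 0) = -20*0 = 0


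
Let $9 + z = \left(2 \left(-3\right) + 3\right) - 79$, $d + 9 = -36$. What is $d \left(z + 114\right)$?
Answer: $-1035$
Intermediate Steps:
$d = -45$ ($d = -9 - 36 = -45$)
$z = -91$ ($z = -9 + \left(\left(2 \left(-3\right) + 3\right) - 79\right) = -9 + \left(\left(-6 + 3\right) - 79\right) = -9 - 82 = -91$)
$d \left(z + 114\right) = - 45 \left(-91 + 114\right) = \left(-45\right) 23 = -1035$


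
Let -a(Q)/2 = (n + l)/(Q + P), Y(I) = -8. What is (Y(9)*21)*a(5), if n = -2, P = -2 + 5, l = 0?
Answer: -84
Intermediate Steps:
P = 3
a(Q) = 4/(3 + Q) (a(Q) = -2*(-2 + 0)/(Q + 3) = -(-4)/(3 + Q) = 4/(3 + Q))
(Y(9)*21)*a(5) = (-8*21)*(4/(3 + 5)) = -672/8 = -168*½ = -84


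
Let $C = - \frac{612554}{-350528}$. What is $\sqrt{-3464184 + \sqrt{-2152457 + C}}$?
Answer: $\frac{\sqrt{-1662671360021376 + 10954 i \sqrt{4132373686881934}}}{21908} \approx 0.39413 + 1861.2 i$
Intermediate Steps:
$C = \frac{306277}{175264}$ ($C = \left(-612554\right) \left(- \frac{1}{350528}\right) = \frac{306277}{175264} \approx 1.7475$)
$\sqrt{-3464184 + \sqrt{-2152457 + C}} = \sqrt{-3464184 + \sqrt{-2152457 + \frac{306277}{175264}}} = \sqrt{-3464184 + \sqrt{- \frac{377247917371}{175264}}} = \sqrt{-3464184 + \frac{i \sqrt{4132373686881934}}{43816}}$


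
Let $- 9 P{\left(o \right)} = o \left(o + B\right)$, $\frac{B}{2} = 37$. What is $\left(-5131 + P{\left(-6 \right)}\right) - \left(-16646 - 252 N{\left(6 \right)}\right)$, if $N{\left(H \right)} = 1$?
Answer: $\frac{35437}{3} \approx 11812.0$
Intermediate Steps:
$B = 74$ ($B = 2 \cdot 37 = 74$)
$P{\left(o \right)} = - \frac{o \left(74 + o\right)}{9}$ ($P{\left(o \right)} = - \frac{o \left(o + 74\right)}{9} = - \frac{o \left(74 + o\right)}{9}$)
$\left(-5131 + P{\left(-6 \right)}\right) - \left(-16646 - 252 N{\left(6 \right)}\right) = \left(-5131 - - \frac{2 \left(74 - 6\right)}{3}\right) + \left(16646 - \left(-252\right) 1\right) = \left(-5131 - \left(- \frac{2}{3}\right) 68\right) + \left(16646 - -252\right) = \left(-5131 + \frac{136}{3}\right) + \left(16646 + 252\right) = - \frac{15257}{3} + 16898 = \frac{35437}{3}$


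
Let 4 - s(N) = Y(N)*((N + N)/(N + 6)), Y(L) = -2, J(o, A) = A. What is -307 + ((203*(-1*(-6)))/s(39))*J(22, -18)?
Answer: -12973/4 ≈ -3243.3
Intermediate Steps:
s(N) = 4 + 4*N/(6 + N) (s(N) = 4 - (-2)*(N + N)/(N + 6) = 4 - (-2)*(2*N)/(6 + N) = 4 - (-2)*2*N/(6 + N) = 4 - (-4)*N/(6 + N) = 4 + 4*N/(6 + N))
-307 + ((203*(-1*(-6)))/s(39))*J(22, -18) = -307 + ((203*(-1*(-6)))/((8*(3 + 39)/(6 + 39))))*(-18) = -307 + ((203*6)/((8*42/45)))*(-18) = -307 + (1218/((8*(1/45)*42)))*(-18) = -307 + (1218/(112/15))*(-18) = -307 + (1218*(15/112))*(-18) = -307 + (1305/8)*(-18) = -307 - 11745/4 = -12973/4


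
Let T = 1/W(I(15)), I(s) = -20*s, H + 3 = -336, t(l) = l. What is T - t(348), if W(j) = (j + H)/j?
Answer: -74024/213 ≈ -347.53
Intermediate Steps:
H = -339 (H = -3 - 336 = -339)
W(j) = (-339 + j)/j (W(j) = (j - 339)/j = (-339 + j)/j)
T = 100/213 (T = 1/((-339 - 20*15)/((-20*15))) = 1/((-339 - 300)/(-300)) = 1/(-1/300*(-639)) = 1/(213/100) = 100/213 ≈ 0.46948)
T - t(348) = 100/213 - 1*348 = 100/213 - 348 = -74024/213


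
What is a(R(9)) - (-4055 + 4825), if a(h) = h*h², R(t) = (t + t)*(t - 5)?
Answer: 372478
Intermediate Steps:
R(t) = 2*t*(-5 + t) (R(t) = (2*t)*(-5 + t) = 2*t*(-5 + t))
a(h) = h³
a(R(9)) - (-4055 + 4825) = (2*9*(-5 + 9))³ - (-4055 + 4825) = (2*9*4)³ - 1*770 = 72³ - 770 = 373248 - 770 = 372478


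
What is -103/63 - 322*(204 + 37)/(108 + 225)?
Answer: -547025/2331 ≈ -234.67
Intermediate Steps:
-103/63 - 322*(204 + 37)/(108 + 225) = -103*1/63 - 322/(333/241) = -103/63 - 322/(333*(1/241)) = -103/63 - 322/333/241 = -103/63 - 322*241/333 = -103/63 - 77602/333 = -547025/2331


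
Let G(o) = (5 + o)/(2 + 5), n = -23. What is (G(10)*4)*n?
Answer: -1380/7 ≈ -197.14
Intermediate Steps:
G(o) = 5/7 + o/7 (G(o) = (5 + o)/7 = (5 + o)*(1/7) = 5/7 + o/7)
(G(10)*4)*n = ((5/7 + (1/7)*10)*4)*(-23) = ((5/7 + 10/7)*4)*(-23) = ((15/7)*4)*(-23) = (60/7)*(-23) = -1380/7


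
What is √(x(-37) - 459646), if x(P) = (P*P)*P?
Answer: I*√510299 ≈ 714.35*I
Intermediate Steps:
x(P) = P³ (x(P) = P²*P = P³)
√(x(-37) - 459646) = √((-37)³ - 459646) = √(-50653 - 459646) = √(-510299) = I*√510299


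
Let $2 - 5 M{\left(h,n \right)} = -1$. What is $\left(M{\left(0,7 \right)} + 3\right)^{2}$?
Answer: $\frac{324}{25} \approx 12.96$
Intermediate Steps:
$M{\left(h,n \right)} = \frac{3}{5}$ ($M{\left(h,n \right)} = \frac{2}{5} - - \frac{1}{5} = \frac{2}{5} + \frac{1}{5} = \frac{3}{5}$)
$\left(M{\left(0,7 \right)} + 3\right)^{2} = \left(\frac{3}{5} + 3\right)^{2} = \left(\frac{18}{5}\right)^{2} = \frac{324}{25}$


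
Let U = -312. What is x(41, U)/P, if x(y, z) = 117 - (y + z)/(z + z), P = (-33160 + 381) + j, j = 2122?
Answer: -72737/19129968 ≈ -0.0038023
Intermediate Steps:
P = -30657 (P = (-33160 + 381) + 2122 = -32779 + 2122 = -30657)
x(y, z) = 117 - (y + z)/(2*z)
x(41, U)/P = ((½)*(-1*41 + 233*(-312))/(-312))/(-30657) = ((½)*(-1/312)*(-41 - 72696))*(-1/30657) = ((½)*(-1/312)*(-72737))*(-1/30657) = (72737/624)*(-1/30657) = -72737/19129968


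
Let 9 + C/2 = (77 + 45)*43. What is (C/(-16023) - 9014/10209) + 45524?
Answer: 827390027720/18175423 ≈ 45522.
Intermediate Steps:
C = 10474 (C = -18 + 2*((77 + 45)*43) = -18 + 2*(122*43) = -18 + 2*5246 = -18 + 10492 = 10474)
(C/(-16023) - 9014/10209) + 45524 = (10474/(-16023) - 9014/10209) + 45524 = (10474*(-1/16023) - 9014*1/10209) + 45524 = (-10474/16023 - 9014/10209) + 45524 = -27928932/18175423 + 45524 = 827390027720/18175423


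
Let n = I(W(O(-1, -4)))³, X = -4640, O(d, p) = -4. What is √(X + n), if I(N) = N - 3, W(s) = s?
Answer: I*√4983 ≈ 70.59*I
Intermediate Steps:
I(N) = -3 + N
n = -343 (n = (-3 - 4)³ = (-7)³ = -343)
√(X + n) = √(-4640 - 343) = √(-4983) = I*√4983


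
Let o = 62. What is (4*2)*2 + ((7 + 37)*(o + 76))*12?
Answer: 72880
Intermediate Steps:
(4*2)*2 + ((7 + 37)*(o + 76))*12 = (4*2)*2 + ((7 + 37)*(62 + 76))*12 = 8*2 + (44*138)*12 = 16 + 6072*12 = 16 + 72864 = 72880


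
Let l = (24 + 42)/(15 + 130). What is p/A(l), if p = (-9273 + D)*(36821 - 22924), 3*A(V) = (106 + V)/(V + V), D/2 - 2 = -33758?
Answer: -105641033355/3859 ≈ -2.7375e+7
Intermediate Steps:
D = -67512 (D = 4 + 2*(-33758) = 4 - 67516 = -67512)
l = 66/145 ≈ 0.45517
A(V) = (106 + V)/(6*V) (A(V) = ((106 + V)/(V + V))/3 = ((106 + V)/((2*V)))/3 = ((106 + V)*(1/(2*V)))/3 = ((106 + V)/(2*V))/3 = (106 + V)/(6*V))
p = -1067081145 (p = (-9273 - 67512)*(36821 - 22924) = -76785*13897 = -1067081145)
p/A(l) = -1067081145*396/(145*(106 + 66/145)) = -1067081145/((⅙)*(145/66)*(15436/145)) = -1067081145/3859/99 = -1067081145*99/3859 = -105641033355/3859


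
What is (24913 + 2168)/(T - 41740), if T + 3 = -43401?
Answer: -27081/85144 ≈ -0.31806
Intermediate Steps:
T = -43404 (T = -3 - 43401 = -43404)
(24913 + 2168)/(T - 41740) = (24913 + 2168)/(-43404 - 41740) = 27081/(-85144) = 27081*(-1/85144) = -27081/85144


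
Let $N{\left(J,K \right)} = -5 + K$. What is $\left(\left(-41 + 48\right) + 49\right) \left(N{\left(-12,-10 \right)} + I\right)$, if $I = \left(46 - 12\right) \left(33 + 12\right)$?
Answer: $84840$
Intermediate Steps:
$I = 1530$ ($I = 34 \cdot 45 = 1530$)
$\left(\left(-41 + 48\right) + 49\right) \left(N{\left(-12,-10 \right)} + I\right) = \left(\left(-41 + 48\right) + 49\right) \left(\left(-5 - 10\right) + 1530\right) = \left(7 + 49\right) \left(-15 + 1530\right) = 56 \cdot 1515 = 84840$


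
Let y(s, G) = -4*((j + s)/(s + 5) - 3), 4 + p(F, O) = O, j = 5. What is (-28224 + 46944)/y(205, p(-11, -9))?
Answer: 2340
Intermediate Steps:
p(F, O) = -4 + O
y(s, G) = 8 (y(s, G) = -4*((5 + s)/(s + 5) - 3) = -4*((5 + s)/(5 + s) - 3) = -4*(1 - 3) = -4*(-2) = 8)
(-28224 + 46944)/y(205, p(-11, -9)) = (-28224 + 46944)/8 = 18720*(⅛) = 2340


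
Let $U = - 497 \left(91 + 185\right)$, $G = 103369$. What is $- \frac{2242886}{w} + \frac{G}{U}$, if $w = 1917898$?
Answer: $- \frac{36136596911}{18791564604} \approx -1.923$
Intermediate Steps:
$U = -137172$ ($U = \left(-497\right) 276 = -137172$)
$- \frac{2242886}{w} + \frac{G}{U} = - \frac{2242886}{1917898} + \frac{103369}{-137172} = \left(-2242886\right) \frac{1}{1917898} + 103369 \left(- \frac{1}{137172}\right) = - \frac{1121443}{958949} - \frac{14767}{19596} = - \frac{36136596911}{18791564604}$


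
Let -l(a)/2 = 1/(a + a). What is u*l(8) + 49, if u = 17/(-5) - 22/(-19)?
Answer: 37453/760 ≈ 49.280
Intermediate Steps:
l(a) = -1/a (l(a) = -2/(a + a) = -2*1/(2*a) = -1/a)
u = -213/95 (u = 17*(-⅕) - 22*(-1/19) = -17/5 + 22/19 = -213/95 ≈ -2.2421)
u*l(8) + 49 = -(-213)/(95*8) + 49 = -213/95*(-⅛) + 49 = 213/760 + 49 = 37453/760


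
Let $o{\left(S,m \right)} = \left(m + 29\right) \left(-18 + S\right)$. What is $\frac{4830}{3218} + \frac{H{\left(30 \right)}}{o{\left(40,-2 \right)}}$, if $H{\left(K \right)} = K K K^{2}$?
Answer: $\frac{24161565}{17699} \approx 1365.1$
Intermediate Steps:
$o{\left(S,m \right)} = \left(-18 + S\right) \left(29 + m\right)$ ($o{\left(S,m \right)} = \left(29 + m\right) \left(-18 + S\right) = \left(-18 + S\right) \left(29 + m\right)$)
$H{\left(K \right)} = K^{4}$ ($H{\left(K \right)} = K^{2} K^{2} = K^{4}$)
$\frac{4830}{3218} + \frac{H{\left(30 \right)}}{o{\left(40,-2 \right)}} = \frac{4830}{3218} + \frac{30^{4}}{-522 - -36 + 29 \cdot 40 + 40 \left(-2\right)} = 4830 \cdot \frac{1}{3218} + \frac{810000}{-522 + 36 + 1160 - 80} = \frac{2415}{1609} + \frac{810000}{594} = \frac{2415}{1609} + 810000 \cdot \frac{1}{594} = \frac{2415}{1609} + \frac{15000}{11} = \frac{24161565}{17699}$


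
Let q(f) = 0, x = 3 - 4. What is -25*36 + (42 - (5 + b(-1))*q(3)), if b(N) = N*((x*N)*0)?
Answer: -858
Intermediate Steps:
x = -1
b(N) = 0 (b(N) = N*(-N*0) = N*0 = 0)
-25*36 + (42 - (5 + b(-1))*q(3)) = -25*36 + (42 - (5 + 0)*0) = -900 + (42 - 5*0) = -900 + (42 - 1*0) = -900 + (42 + 0) = -900 + 42 = -858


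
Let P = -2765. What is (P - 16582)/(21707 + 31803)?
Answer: -19347/53510 ≈ -0.36156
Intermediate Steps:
(P - 16582)/(21707 + 31803) = (-2765 - 16582)/(21707 + 31803) = -19347/53510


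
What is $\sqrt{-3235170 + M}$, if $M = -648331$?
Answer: $i \sqrt{3883501} \approx 1970.7 i$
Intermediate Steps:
$\sqrt{-3235170 + M} = \sqrt{-3235170 - 648331} = \sqrt{-3883501} = i \sqrt{3883501}$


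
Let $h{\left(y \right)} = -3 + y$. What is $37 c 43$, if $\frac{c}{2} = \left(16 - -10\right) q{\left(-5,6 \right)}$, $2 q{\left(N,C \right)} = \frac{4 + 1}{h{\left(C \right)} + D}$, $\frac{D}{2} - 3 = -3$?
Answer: $\frac{206830}{3} \approx 68943.0$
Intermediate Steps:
$D = 0$ ($D = 6 + 2 \left(-3\right) = 6 - 6 = 0$)
$q{\left(N,C \right)} = \frac{5}{2 \left(-3 + C\right)}$ ($q{\left(N,C \right)} = \frac{\left(4 + 1\right) \frac{1}{\left(-3 + C\right) + 0}}{2} = \frac{5 \frac{1}{-3 + C}}{2} = \frac{5}{2 \left(-3 + C\right)}$)
$c = \frac{130}{3}$ ($c = 2 \left(16 - -10\right) \frac{5}{2 \left(-3 + 6\right)} = 2 \left(16 + 10\right) \frac{5}{2 \cdot 3} = 2 \cdot 26 \cdot \frac{5}{2} \cdot \frac{1}{3} = 2 \cdot 26 \cdot \frac{5}{6} = 2 \cdot \frac{65}{3} = \frac{130}{3} \approx 43.333$)
$37 c 43 = 37 \cdot \frac{130}{3} \cdot 43 = \frac{4810}{3} \cdot 43 = \frac{206830}{3}$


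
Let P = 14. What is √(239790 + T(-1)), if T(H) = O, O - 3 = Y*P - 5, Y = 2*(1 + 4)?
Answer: 2*√59982 ≈ 489.82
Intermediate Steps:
Y = 10 (Y = 2*5 = 10)
O = 138 (O = 3 + (10*14 - 5) = 3 + (140 - 5) = 3 + 135 = 138)
T(H) = 138
√(239790 + T(-1)) = √(239790 + 138) = √239928 = 2*√59982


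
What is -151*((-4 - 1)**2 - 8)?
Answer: -2567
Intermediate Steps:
-151*((-4 - 1)**2 - 8) = -151*((-5)**2 - 8) = -151*(25 - 8) = -151*17 = -2567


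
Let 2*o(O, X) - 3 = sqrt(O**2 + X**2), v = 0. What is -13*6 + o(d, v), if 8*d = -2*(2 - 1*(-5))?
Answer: -605/8 ≈ -75.625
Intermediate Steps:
d = -7/4 (d = (-2*(2 - 1*(-5)))/8 = (-2*(2 + 5))/8 = (-2*7)/8 = (1/8)*(-14) = -7/4 ≈ -1.7500)
o(O, X) = 3/2 + sqrt(O**2 + X**2)/2
-13*6 + o(d, v) = -13*6 + (3/2 + sqrt((-7/4)**2 + 0**2)/2) = -1*78 + (3/2 + sqrt(49/16 + 0)/2) = -78 + (3/2 + sqrt(49/16)/2) = -78 + (3/2 + (1/2)*(7/4)) = -78 + (3/2 + 7/8) = -78 + 19/8 = -605/8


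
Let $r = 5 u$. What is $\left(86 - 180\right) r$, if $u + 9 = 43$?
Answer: $-15980$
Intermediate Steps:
$u = 34$ ($u = -9 + 43 = 34$)
$r = 170$ ($r = 5 \cdot 34 = 170$)
$\left(86 - 180\right) r = \left(86 - 180\right) 170 = \left(-94\right) 170 = -15980$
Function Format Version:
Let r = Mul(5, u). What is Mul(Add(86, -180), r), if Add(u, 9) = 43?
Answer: -15980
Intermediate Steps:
u = 34 (u = Add(-9, 43) = 34)
r = 170 (r = Mul(5, 34) = 170)
Mul(Add(86, -180), r) = Mul(Add(86, -180), 170) = Mul(-94, 170) = -15980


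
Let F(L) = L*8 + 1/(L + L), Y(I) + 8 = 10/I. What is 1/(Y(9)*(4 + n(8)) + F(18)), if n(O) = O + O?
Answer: 4/25 ≈ 0.16000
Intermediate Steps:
n(O) = 2*O
Y(I) = -8 + 10/I
F(L) = 1/(2*L) + 8*L (F(L) = 8*L + 1/(2*L) = 1/(2*L) + 8*L)
1/(Y(9)*(4 + n(8)) + F(18)) = 1/((-8 + 10/9)*(4 + 2*8) + ((1/2)/18 + 8*18)) = 1/((-8 + 10*(1/9))*(4 + 16) + ((1/2)*(1/18) + 144)) = 1/((-8 + 10/9)*20 + (1/36 + 144)) = 1/(-62/9*20 + 5185/36) = 1/(-1240/9 + 5185/36) = 1/(25/4) = 4/25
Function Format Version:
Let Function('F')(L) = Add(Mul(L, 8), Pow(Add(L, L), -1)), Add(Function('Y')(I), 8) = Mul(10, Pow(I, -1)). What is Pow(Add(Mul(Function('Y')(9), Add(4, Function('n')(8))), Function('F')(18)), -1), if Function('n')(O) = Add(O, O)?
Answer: Rational(4, 25) ≈ 0.16000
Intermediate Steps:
Function('n')(O) = Mul(2, O)
Function('Y')(I) = Add(-8, Mul(10, Pow(I, -1)))
Function('F')(L) = Add(Mul(Rational(1, 2), Pow(L, -1)), Mul(8, L)) (Function('F')(L) = Add(Mul(8, L), Pow(Mul(2, L), -1)) = Add(Mul(8, L), Mul(Rational(1, 2), Pow(L, -1))) = Add(Mul(Rational(1, 2), Pow(L, -1)), Mul(8, L)))
Pow(Add(Mul(Function('Y')(9), Add(4, Function('n')(8))), Function('F')(18)), -1) = Pow(Add(Mul(Add(-8, Mul(10, Pow(9, -1))), Add(4, Mul(2, 8))), Add(Mul(Rational(1, 2), Pow(18, -1)), Mul(8, 18))), -1) = Pow(Add(Mul(Add(-8, Mul(10, Rational(1, 9))), Add(4, 16)), Add(Mul(Rational(1, 2), Rational(1, 18)), 144)), -1) = Pow(Add(Mul(Add(-8, Rational(10, 9)), 20), Add(Rational(1, 36), 144)), -1) = Pow(Add(Mul(Rational(-62, 9), 20), Rational(5185, 36)), -1) = Pow(Add(Rational(-1240, 9), Rational(5185, 36)), -1) = Pow(Rational(25, 4), -1) = Rational(4, 25)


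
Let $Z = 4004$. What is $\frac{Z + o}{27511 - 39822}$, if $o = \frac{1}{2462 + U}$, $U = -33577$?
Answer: $- \frac{124584459}{383056765} \approx -0.32524$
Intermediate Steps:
$o = - \frac{1}{31115}$ ($o = \frac{1}{2462 - 33577} = \frac{1}{-31115} = - \frac{1}{31115} \approx -3.2139 \cdot 10^{-5}$)
$\frac{Z + o}{27511 - 39822} = \frac{4004 - \frac{1}{31115}}{27511 - 39822} = \frac{124584459}{31115 \left(-12311\right)} = \frac{124584459}{31115} \left(- \frac{1}{12311}\right) = - \frac{124584459}{383056765}$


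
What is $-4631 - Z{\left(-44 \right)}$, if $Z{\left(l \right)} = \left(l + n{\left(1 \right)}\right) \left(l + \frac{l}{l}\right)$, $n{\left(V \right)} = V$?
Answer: $-6480$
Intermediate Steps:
$Z{\left(l \right)} = \left(1 + l\right)^{2}$ ($Z{\left(l \right)} = \left(l + 1\right) \left(l + \frac{l}{l}\right) = \left(1 + l\right) \left(l + 1\right) = \left(1 + l\right) \left(1 + l\right) = \left(1 + l\right)^{2}$)
$-4631 - Z{\left(-44 \right)} = -4631 - \left(1 + \left(-44\right)^{2} + 2 \left(-44\right)\right) = -4631 - \left(1 + 1936 - 88\right) = -4631 - 1849 = -6480$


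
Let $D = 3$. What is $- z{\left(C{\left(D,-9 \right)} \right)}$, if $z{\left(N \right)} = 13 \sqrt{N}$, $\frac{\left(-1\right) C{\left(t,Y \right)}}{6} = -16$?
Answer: $- 52 \sqrt{6} \approx -127.37$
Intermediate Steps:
$C{\left(t,Y \right)} = 96$ ($C{\left(t,Y \right)} = \left(-6\right) \left(-16\right) = 96$)
$- z{\left(C{\left(D,-9 \right)} \right)} = - 13 \sqrt{96} = - 13 \cdot 4 \sqrt{6} = - 52 \sqrt{6}$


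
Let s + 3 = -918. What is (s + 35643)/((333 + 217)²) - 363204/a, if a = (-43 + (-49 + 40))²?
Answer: -6860957607/51122500 ≈ -134.21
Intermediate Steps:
s = -921 (s = -3 - 918 = -921)
a = 2704 (a = (-43 - 9)² = (-52)² = 2704)
(s + 35643)/((333 + 217)²) - 363204/a = (-921 + 35643)/((333 + 217)²) - 363204/2704 = 34722/(550²) - 363204*1/2704 = 34722/302500 - 90801/676 = 34722*(1/302500) - 90801/676 = 17361/151250 - 90801/676 = -6860957607/51122500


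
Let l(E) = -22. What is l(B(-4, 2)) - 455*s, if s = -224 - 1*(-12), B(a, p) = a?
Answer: 96438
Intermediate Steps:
s = -212 (s = -224 + 12 = -212)
l(B(-4, 2)) - 455*s = -22 - 455*(-212) = -22 + 96460 = 96438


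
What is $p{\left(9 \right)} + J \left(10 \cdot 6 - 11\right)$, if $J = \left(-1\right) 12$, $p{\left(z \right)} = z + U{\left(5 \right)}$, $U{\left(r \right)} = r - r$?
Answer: $-579$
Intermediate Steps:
$U{\left(r \right)} = 0$
$p{\left(z \right)} = z$ ($p{\left(z \right)} = z + 0 = z$)
$J = -12$
$p{\left(9 \right)} + J \left(10 \cdot 6 - 11\right) = 9 - 12 \left(10 \cdot 6 - 11\right) = 9 - 12 \left(60 - 11\right) = 9 - 588 = -579$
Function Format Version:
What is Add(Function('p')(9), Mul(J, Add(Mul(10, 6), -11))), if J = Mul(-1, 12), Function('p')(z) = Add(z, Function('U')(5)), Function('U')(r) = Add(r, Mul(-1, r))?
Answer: -579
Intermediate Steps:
Function('U')(r) = 0
Function('p')(z) = z (Function('p')(z) = Add(z, 0) = z)
J = -12
Add(Function('p')(9), Mul(J, Add(Mul(10, 6), -11))) = Add(9, Mul(-12, Add(Mul(10, 6), -11))) = Add(9, Mul(-12, Add(60, -11))) = Add(9, Mul(-12, 49)) = Add(9, -588) = -579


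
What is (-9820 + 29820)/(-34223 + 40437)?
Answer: 10000/3107 ≈ 3.2185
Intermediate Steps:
(-9820 + 29820)/(-34223 + 40437) = 20000/6214 = 20000*(1/6214) = 10000/3107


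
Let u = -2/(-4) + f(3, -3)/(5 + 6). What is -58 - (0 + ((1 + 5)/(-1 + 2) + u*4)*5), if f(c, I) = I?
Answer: -1018/11 ≈ -92.545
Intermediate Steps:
u = 5/22 (u = -2/(-4) - 3/(5 + 6) = -2*(-1/4) - 3/11 = 1/2 - 3*1/11 = 1/2 - 3/11 = 5/22 ≈ 0.22727)
-58 - (0 + ((1 + 5)/(-1 + 2) + u*4)*5) = -58 - (0 + ((1 + 5)/(-1 + 2) + (5/22)*4)*5) = -58 - (0 + (6/1 + 10/11)*5) = -58 - (0 + (6*1 + 10/11)*5) = -58 - (0 + (6 + 10/11)*5) = -58 - (0 + (76/11)*5) = -58 - (0 + 380/11) = -58 - 1*380/11 = -58 - 380/11 = -1018/11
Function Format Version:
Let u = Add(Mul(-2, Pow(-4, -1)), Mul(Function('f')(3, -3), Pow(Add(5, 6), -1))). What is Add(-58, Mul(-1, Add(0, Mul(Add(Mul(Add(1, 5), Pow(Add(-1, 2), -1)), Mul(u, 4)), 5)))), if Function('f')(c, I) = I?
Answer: Rational(-1018, 11) ≈ -92.545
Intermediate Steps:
u = Rational(5, 22) (u = Add(Mul(-2, Pow(-4, -1)), Mul(-3, Pow(Add(5, 6), -1))) = Add(Mul(-2, Rational(-1, 4)), Mul(-3, Pow(11, -1))) = Add(Rational(1, 2), Mul(-3, Rational(1, 11))) = Add(Rational(1, 2), Rational(-3, 11)) = Rational(5, 22) ≈ 0.22727)
Add(-58, Mul(-1, Add(0, Mul(Add(Mul(Add(1, 5), Pow(Add(-1, 2), -1)), Mul(u, 4)), 5)))) = Add(-58, Mul(-1, Add(0, Mul(Add(Mul(Add(1, 5), Pow(Add(-1, 2), -1)), Mul(Rational(5, 22), 4)), 5)))) = Add(-58, Mul(-1, Add(0, Mul(Add(Mul(6, Pow(1, -1)), Rational(10, 11)), 5)))) = Add(-58, Mul(-1, Add(0, Mul(Add(Mul(6, 1), Rational(10, 11)), 5)))) = Add(-58, Mul(-1, Add(0, Mul(Add(6, Rational(10, 11)), 5)))) = Add(-58, Mul(-1, Add(0, Mul(Rational(76, 11), 5)))) = Add(-58, Mul(-1, Add(0, Rational(380, 11)))) = Add(-58, Mul(-1, Rational(380, 11))) = Add(-58, Rational(-380, 11)) = Rational(-1018, 11)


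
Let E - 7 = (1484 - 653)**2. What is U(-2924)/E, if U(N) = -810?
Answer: -405/345284 ≈ -0.0011729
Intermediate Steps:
E = 690568 (E = 7 + (1484 - 653)**2 = 7 + 831**2 = 7 + 690561 = 690568)
U(-2924)/E = -810/690568 = -810*1/690568 = -405/345284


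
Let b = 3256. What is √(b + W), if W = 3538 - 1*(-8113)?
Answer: √14907 ≈ 122.09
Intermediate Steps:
W = 11651 (W = 3538 + 8113 = 11651)
√(b + W) = √(3256 + 11651) = √14907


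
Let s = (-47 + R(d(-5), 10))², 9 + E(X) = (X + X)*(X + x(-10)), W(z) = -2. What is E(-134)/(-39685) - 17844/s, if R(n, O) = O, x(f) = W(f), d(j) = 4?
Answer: -758024131/54328765 ≈ -13.953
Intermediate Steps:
x(f) = -2
E(X) = -9 + 2*X*(-2 + X) (E(X) = -9 + (X + X)*(X - 2) = -9 + (2*X)*(-2 + X) = -9 + 2*X*(-2 + X))
s = 1369 (s = (-47 + 10)² = (-37)² = 1369)
E(-134)/(-39685) - 17844/s = (-9 - 4*(-134) + 2*(-134)²)/(-39685) - 17844/1369 = (-9 + 536 + 2*17956)*(-1/39685) - 17844*1/1369 = (-9 + 536 + 35912)*(-1/39685) - 17844/1369 = 36439*(-1/39685) - 17844/1369 = -36439/39685 - 17844/1369 = -758024131/54328765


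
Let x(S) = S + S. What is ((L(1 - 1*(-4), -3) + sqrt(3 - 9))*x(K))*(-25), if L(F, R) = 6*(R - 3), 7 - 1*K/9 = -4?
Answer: 178200 - 4950*I*sqrt(6) ≈ 1.782e+5 - 12125.0*I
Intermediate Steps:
K = 99 (K = 63 - 9*(-4) = 63 + 36 = 99)
x(S) = 2*S
L(F, R) = -18 + 6*R (L(F, R) = 6*(-3 + R) = -18 + 6*R)
((L(1 - 1*(-4), -3) + sqrt(3 - 9))*x(K))*(-25) = (((-18 + 6*(-3)) + sqrt(3 - 9))*(2*99))*(-25) = (((-18 - 18) + sqrt(-6))*198)*(-25) = ((-36 + I*sqrt(6))*198)*(-25) = (-7128 + 198*I*sqrt(6))*(-25) = 178200 - 4950*I*sqrt(6)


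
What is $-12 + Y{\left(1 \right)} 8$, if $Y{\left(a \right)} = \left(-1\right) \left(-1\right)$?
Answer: $-4$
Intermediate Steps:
$Y{\left(a \right)} = 1$
$-12 + Y{\left(1 \right)} 8 = -12 + 1 \cdot 8 = -12 + 8 = -4$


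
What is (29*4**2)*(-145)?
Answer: -67280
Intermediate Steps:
(29*4**2)*(-145) = (29*16)*(-145) = 464*(-145) = -67280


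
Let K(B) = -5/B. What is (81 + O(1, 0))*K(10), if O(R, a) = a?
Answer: -81/2 ≈ -40.500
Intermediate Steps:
(81 + O(1, 0))*K(10) = (81 + 0)*(-5/10) = 81*(-5*⅒) = 81*(-½) = -81/2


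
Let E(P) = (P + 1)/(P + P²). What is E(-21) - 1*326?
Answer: -6847/21 ≈ -326.05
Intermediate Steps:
E(P) = (1 + P)/(P + P²)
E(-21) - 1*326 = 1/(-21) - 1*326 = -1/21 - 326 = -6847/21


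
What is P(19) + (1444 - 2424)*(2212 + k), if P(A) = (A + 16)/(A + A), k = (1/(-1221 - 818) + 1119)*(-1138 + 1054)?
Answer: 6969372673445/77482 ≈ 8.9948e+7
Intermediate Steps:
k = -191657760/2039 (k = (1/(-2039) + 1119)*(-84) = (-1/2039 + 1119)*(-84) = (2281640/2039)*(-84) = -191657760/2039 ≈ -93996.)
P(A) = (16 + A)/(2*A) (P(A) = (16 + A)/((2*A)) = (16 + A)*(1/(2*A)) = (16 + A)/(2*A))
P(19) + (1444 - 2424)*(2212 + k) = (½)*(16 + 19)/19 + (1444 - 2424)*(2212 - 191657760/2039) = (½)*(1/19)*35 - 980*(-187147492/2039) = 35/38 + 183404542160/2039 = 6969372673445/77482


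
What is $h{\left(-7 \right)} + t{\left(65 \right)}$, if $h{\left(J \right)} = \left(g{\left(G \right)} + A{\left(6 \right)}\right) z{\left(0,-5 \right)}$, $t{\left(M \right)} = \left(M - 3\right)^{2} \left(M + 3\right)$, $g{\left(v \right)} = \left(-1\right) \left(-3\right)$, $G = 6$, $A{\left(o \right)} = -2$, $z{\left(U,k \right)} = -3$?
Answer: $261389$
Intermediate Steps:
$g{\left(v \right)} = 3$
$t{\left(M \right)} = \left(-3 + M\right)^{2} \left(3 + M\right)$
$h{\left(J \right)} = -3$ ($h{\left(J \right)} = \left(3 - 2\right) \left(-3\right) = 1 \left(-3\right) = -3$)
$h{\left(-7 \right)} + t{\left(65 \right)} = -3 + \left(-3 + 65\right)^{2} \left(3 + 65\right) = -3 + 62^{2} \cdot 68 = -3 + 3844 \cdot 68 = -3 + 261392 = 261389$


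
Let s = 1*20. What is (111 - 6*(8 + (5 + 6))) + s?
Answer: 17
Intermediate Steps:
s = 20
(111 - 6*(8 + (5 + 6))) + s = (111 - 6*(8 + (5 + 6))) + 20 = (111 - 6*(8 + 11)) + 20 = (111 - 6*19) + 20 = (111 - 114) + 20 = -3 + 20 = 17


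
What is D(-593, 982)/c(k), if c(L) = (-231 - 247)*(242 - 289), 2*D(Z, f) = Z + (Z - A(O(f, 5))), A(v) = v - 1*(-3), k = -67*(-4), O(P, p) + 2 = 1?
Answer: -297/11233 ≈ -0.026440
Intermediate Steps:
O(P, p) = -1 (O(P, p) = -2 + 1 = -1)
k = 268
A(v) = 3 + v (A(v) = v + 3 = 3 + v)
D(Z, f) = -1 + Z (D(Z, f) = (Z + (Z - (3 - 1)))/2 = (Z + (Z - 1*2))/2 = (Z + (Z - 2))/2 = (Z + (-2 + Z))/2 = (-2 + 2*Z)/2 = -1 + Z)
c(L) = 22466 (c(L) = -478*(-47) = 22466)
D(-593, 982)/c(k) = (-1 - 593)/22466 = -594*1/22466 = -297/11233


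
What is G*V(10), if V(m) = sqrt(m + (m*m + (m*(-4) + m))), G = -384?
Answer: -1536*sqrt(5) ≈ -3434.6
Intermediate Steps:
V(m) = sqrt(m**2 - 2*m) (V(m) = sqrt(m + (m**2 + (-4*m + m))) = sqrt(m + (m**2 - 3*m)) = sqrt(m**2 - 2*m))
G*V(10) = -384*sqrt(10)*sqrt(-2 + 10) = -384*4*sqrt(5) = -1536*sqrt(5)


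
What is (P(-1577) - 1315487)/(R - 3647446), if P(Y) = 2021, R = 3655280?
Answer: -656733/3917 ≈ -167.66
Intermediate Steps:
(P(-1577) - 1315487)/(R - 3647446) = (2021 - 1315487)/(3655280 - 3647446) = -1313466/7834 = -1313466*1/7834 = -656733/3917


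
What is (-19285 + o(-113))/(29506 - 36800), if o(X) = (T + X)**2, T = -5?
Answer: 5361/7294 ≈ 0.73499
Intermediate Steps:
o(X) = (-5 + X)**2
(-19285 + o(-113))/(29506 - 36800) = (-19285 + (-5 - 113)**2)/(29506 - 36800) = (-19285 + (-118)**2)/(-7294) = (-19285 + 13924)*(-1/7294) = -5361*(-1/7294) = 5361/7294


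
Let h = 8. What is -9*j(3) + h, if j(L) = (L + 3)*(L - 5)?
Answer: 116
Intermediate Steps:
j(L) = (-5 + L)*(3 + L) (j(L) = (3 + L)*(-5 + L) = (-5 + L)*(3 + L))
-9*j(3) + h = -9*(-15 + 3**2 - 2*3) + 8 = -9*(-15 + 9 - 6) + 8 = -9*(-12) + 8 = 108 + 8 = 116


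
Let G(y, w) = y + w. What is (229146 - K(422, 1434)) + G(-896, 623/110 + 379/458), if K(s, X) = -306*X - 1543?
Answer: 8421060971/12595 ≈ 6.6860e+5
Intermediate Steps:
K(s, X) = -1543 - 306*X
G(y, w) = w + y
(229146 - K(422, 1434)) + G(-896, 623/110 + 379/458) = (229146 - (-1543 - 306*1434)) + ((623/110 + 379/458) - 896) = (229146 - (-1543 - 438804)) + ((623*(1/110) + 379*(1/458)) - 896) = (229146 - 1*(-440347)) + ((623/110 + 379/458) - 896) = (229146 + 440347) + (81756/12595 - 896) = 669493 - 11203364/12595 = 8421060971/12595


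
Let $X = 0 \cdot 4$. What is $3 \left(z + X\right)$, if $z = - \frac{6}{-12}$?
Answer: $\frac{3}{2} \approx 1.5$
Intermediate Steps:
$X = 0$
$z = \frac{1}{2}$ ($z = \left(-6\right) \left(- \frac{1}{12}\right) = \frac{1}{2} \approx 0.5$)
$3 \left(z + X\right) = 3 \left(\frac{1}{2} + 0\right) = 3 \cdot \frac{1}{2} = \frac{3}{2}$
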